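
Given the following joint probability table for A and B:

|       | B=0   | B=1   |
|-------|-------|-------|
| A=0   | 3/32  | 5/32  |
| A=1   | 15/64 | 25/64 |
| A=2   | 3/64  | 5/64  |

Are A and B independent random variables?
Marginal P(A) (row sums):
  P(A=0) = 3/32 + 5/32 = 1/4
  P(A=1) = 15/64 + 25/64 = 5/8
  P(A=2) = 3/64 + 5/64 = 1/8
Marginal P(B) (column sums):
  P(B=0) = 3/32 + 15/64 + 3/64 = 3/8
  P(B=1) = 5/32 + 25/64 + 5/64 = 5/8

A and B are independent iff P(A=i,B=j) = P(A=i)·P(B=j) for every cell.
  P(A=0)·P(B=0) = 1/4 × 3/8 = 3/32 = P(A=0,B=0) ✓
  P(A=0)·P(B=1) = 1/4 × 5/8 = 5/32 = P(A=0,B=1) ✓
  P(A=1)·P(B=0) = 5/8 × 3/8 = 15/64 = P(A=1,B=0) ✓
  P(A=1)·P(B=1) = 5/8 × 5/8 = 25/64 = P(A=1,B=1) ✓
  P(A=2)·P(B=0) = 1/8 × 3/8 = 3/64 = P(A=2,B=0) ✓
  P(A=2)·P(B=1) = 1/8 × 5/8 = 5/64 = P(A=2,B=1) ✓

Yes, A and B are independent: every cell factors, so I(A;B) = 0 bits.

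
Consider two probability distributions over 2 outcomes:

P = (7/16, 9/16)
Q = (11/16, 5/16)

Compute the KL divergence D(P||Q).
D(P||Q) = Σ P(i) log₂(P(i)/Q(i))
  i=0: (7/16) × log₂((7/16)/(11/16)) = (7/16) × log₂(7/11) = -0.2853
  i=1: (9/16) × log₂((9/16)/(5/16)) = (9/16) × log₂(9/5) = 0.4770
D(P||Q) = -0.2853 + 0.4770
  = 0.1917 bits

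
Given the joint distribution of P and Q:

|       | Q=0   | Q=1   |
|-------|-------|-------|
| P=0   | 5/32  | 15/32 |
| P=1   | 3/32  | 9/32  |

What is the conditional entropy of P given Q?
Marginal P(Q) (column sums):
  P(Q=0) = 5/32 + 3/32 = 1/4
  P(Q=1) = 15/32 + 9/32 = 3/4

H(P|Q) = -Σ P(P,Q)·log₂ P(P|Q), where P(P|Q) = P(P,Q) / P(Q)
  (P=0,Q=0): P(P|Q) = (5/32)/(1/4) = 5/8;  -(5/32)·log₂(5/8) = 0.1059
  (P=0,Q=1): P(P|Q) = (15/32)/(3/4) = 5/8;  -(15/32)·log₂(5/8) = 0.3178
  (P=1,Q=0): P(P|Q) = (3/32)/(1/4) = 3/8;  -(3/32)·log₂(3/8) = 0.1327
  (P=1,Q=1): P(P|Q) = (9/32)/(3/4) = 3/8;  -(9/32)·log₂(3/8) = 0.3980
H(P|Q) = 0.1059 + 0.3178 + 0.1327 + 0.3980
  = 0.9544 bits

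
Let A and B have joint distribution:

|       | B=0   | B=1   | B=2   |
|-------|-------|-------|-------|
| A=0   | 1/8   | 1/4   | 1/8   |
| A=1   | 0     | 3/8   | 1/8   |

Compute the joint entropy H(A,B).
H(A,B) = -Σ P(A,B) log₂ P(A,B), summed over the non-zero cells:
H(A,B) = -[(1/8)·log₂(1/8) + (1/4)·log₂(1/4) + (1/8)·log₂(1/8) + (3/8)·log₂(3/8) + (1/8)·log₂(1/8)]
  = 0.3750 + 0.5000 + 0.3750 + 0.5306 + 0.3750
  = 2.1556 bits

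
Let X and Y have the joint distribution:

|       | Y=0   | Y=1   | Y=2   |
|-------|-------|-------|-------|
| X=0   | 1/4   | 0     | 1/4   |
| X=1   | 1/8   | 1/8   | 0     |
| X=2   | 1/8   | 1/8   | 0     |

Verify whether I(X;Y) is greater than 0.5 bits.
Marginal P(X) (row sums):
  P(X=0) = 1/4 + 0 + 1/4 = 1/2
  P(X=1) = 1/8 + 1/8 + 0 = 1/4
  P(X=2) = 1/8 + 1/8 + 0 = 1/4
Marginal P(Y) (column sums):
  P(Y=0) = 1/4 + 1/8 + 1/8 = 1/2
  P(Y=1) = 0 + 1/8 + 1/8 = 1/4
  P(Y=2) = 1/4 + 0 + 0 = 1/4

H(X) = -[(1/2)·log₂(1/2) + (1/4)·log₂(1/4) + (1/4)·log₂(1/4)]
  = 0.5000 + 0.5000 + 0.5000
  = 1.5000 bits
H(Y) = -[(1/2)·log₂(1/2) + (1/4)·log₂(1/4) + (1/4)·log₂(1/4)]
  = 0.5000 + 0.5000 + 0.5000
  = 1.5000 bits
H(X,Y) = -[(1/4)·log₂(1/4) + (1/4)·log₂(1/4) + (1/8)·log₂(1/8) + (1/8)·log₂(1/8) + (1/8)·log₂(1/8) + (1/8)·log₂(1/8)]
  = 0.5000 + 0.5000 + 0.3750 + 0.3750 + 0.3750 + 0.3750
  = 2.5000 bits

I(X;Y) = H(X) + H(Y) - H(X,Y)
  = 1.5000 + 1.5000 - 2.5000
  = 0.5000 bits

No. I(X;Y) = 0.5000 bits, which is ≤ 0.5 bits.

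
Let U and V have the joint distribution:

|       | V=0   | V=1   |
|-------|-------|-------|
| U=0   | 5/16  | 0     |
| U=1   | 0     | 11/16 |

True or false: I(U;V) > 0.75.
Marginal P(U) (row sums):
  P(U=0) = 5/16 + 0 = 5/16
  P(U=1) = 0 + 11/16 = 11/16
Marginal P(V) (column sums):
  P(V=0) = 5/16 + 0 = 5/16
  P(V=1) = 0 + 11/16 = 11/16

H(U) = -[(5/16)·log₂(5/16) + (11/16)·log₂(11/16)]
  = 0.5244 + 0.3716
  = 0.8960 bits
H(V) = -[(5/16)·log₂(5/16) + (11/16)·log₂(11/16)]
  = 0.5244 + 0.3716
  = 0.8960 bits
H(U,V) = -[(5/16)·log₂(5/16) + (11/16)·log₂(11/16)]
  = 0.5244 + 0.3716
  = 0.8960 bits

I(U;V) = H(U) + H(V) - H(U,V)
  = 0.8960 + 0.8960 - 0.8960
  = 0.8960 bits

True. I(U;V) = 0.8960 bits, which is > 0.75 bits.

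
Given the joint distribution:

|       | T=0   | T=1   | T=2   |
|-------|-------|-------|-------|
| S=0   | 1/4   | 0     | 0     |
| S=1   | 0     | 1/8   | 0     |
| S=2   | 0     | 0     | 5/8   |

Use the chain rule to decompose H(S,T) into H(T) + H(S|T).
By the chain rule: H(S,T) = H(T) + H(S|T)

Marginal P(T) (column sums):
  P(T=0) = 1/4 + 0 + 0 = 1/4
  P(T=1) = 0 + 1/8 + 0 = 1/8
  P(T=2) = 0 + 0 + 5/8 = 5/8
H(T) = -[(1/4)·log₂(1/4) + (1/8)·log₂(1/8) + (5/8)·log₂(5/8)]
  = 0.5000 + 0.3750 + 0.4238
  = 1.2988 bits
H(S|T) = -Σ P(S,T)·log₂ P(S|T), where P(S|T) = P(S,T) / P(T)
  (cells with P(S,T) = 0 contribute 0)
  (S=0,T=0): P(S|T) = (1/4)/(1/4) = 1;  -(1/4)·log₂(1) = 0.0000
  (S=1,T=1): P(S|T) = (1/8)/(1/8) = 1;  -(1/8)·log₂(1) = 0.0000
  (S=2,T=2): P(S|T) = (5/8)/(5/8) = 1;  -(5/8)·log₂(1) = 0.0000
H(S|T) = 0.0000 + 0.0000 + 0.0000
  = 0.0000 bits

H(S,T) = H(T) + H(S|T) = 1.2988 + 0.0000 = 1.2988 bits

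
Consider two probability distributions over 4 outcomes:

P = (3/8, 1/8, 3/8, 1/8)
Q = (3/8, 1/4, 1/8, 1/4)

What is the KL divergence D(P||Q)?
D(P||Q) = Σ P(i) log₂(P(i)/Q(i))
  i=0: (3/8) × log₂((3/8)/(3/8)) = (3/8) × log₂(1) = 0.0000
  i=1: (1/8) × log₂((1/8)/(1/4)) = (1/8) × log₂(1/2) = -0.1250
  i=2: (3/8) × log₂((3/8)/(1/8)) = (3/8) × log₂(3) = 0.5944
  i=3: (1/8) × log₂((1/8)/(1/4)) = (1/8) × log₂(1/2) = -0.1250
D(P||Q) = 0.0000 - 0.1250 + 0.5944 - 0.1250
  = 0.3444 bits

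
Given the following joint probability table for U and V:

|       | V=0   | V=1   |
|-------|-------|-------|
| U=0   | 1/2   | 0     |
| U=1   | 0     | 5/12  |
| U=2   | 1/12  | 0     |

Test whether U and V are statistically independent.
Marginal P(U) (row sums):
  P(U=0) = 1/2 + 0 = 1/2
  P(U=1) = 0 + 5/12 = 5/12
  P(U=2) = 1/12 + 0 = 1/12
Marginal P(V) (column sums):
  P(V=0) = 1/2 + 0 + 1/12 = 7/12
  P(V=1) = 0 + 5/12 + 0 = 5/12

U and V are independent iff P(U=i,V=j) = P(U=i)·P(V=j) for every cell.
  P(U=0)·P(V=0) = 1/2 × 7/12 = 7/24, but P(U=0,V=0) = 1/2 ✗

No, U and V are not independent. Quantitatively, I(U;V) > 0:

H(U) = -[(1/2)·log₂(1/2) + (5/12)·log₂(5/12) + (1/12)·log₂(1/12)]
  = 0.5000 + 0.5263 + 0.2987
  = 1.3250 bits
H(V) = -[(7/12)·log₂(7/12) + (5/12)·log₂(5/12)]
  = 0.4536 + 0.5263
  = 0.9799 bits
H(U,V) = -[(1/2)·log₂(1/2) + (5/12)·log₂(5/12) + (1/12)·log₂(1/12)]
  = 0.5000 + 0.5263 + 0.2987
  = 1.3250 bits
I(U;V) = H(U) + H(V) - H(U,V) = 1.3250 + 0.9799 - 1.3250 = 0.9799 bits > 0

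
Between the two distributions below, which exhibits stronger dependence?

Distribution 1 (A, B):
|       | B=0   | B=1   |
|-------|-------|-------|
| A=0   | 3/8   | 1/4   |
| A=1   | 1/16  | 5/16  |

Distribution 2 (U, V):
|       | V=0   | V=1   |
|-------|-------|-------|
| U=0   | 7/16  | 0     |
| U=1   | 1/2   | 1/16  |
Distribution 1 (A, B):
Marginal P(A) (row sums):
  P(A=0) = 3/8 + 1/4 = 5/8
  P(A=1) = 1/16 + 5/16 = 3/8
Marginal P(B) (column sums):
  P(B=0) = 3/8 + 1/16 = 7/16
  P(B=1) = 1/4 + 5/16 = 9/16

H(A) = -[(5/8)·log₂(5/8) + (3/8)·log₂(3/8)]
  = 0.4238 + 0.5306
  = 0.9544 bits
H(B) = -[(7/16)·log₂(7/16) + (9/16)·log₂(9/16)]
  = 0.5218 + 0.4669
  = 0.9887 bits
H(A,B) = -[(3/8)·log₂(3/8) + (1/4)·log₂(1/4) + (1/16)·log₂(1/16) + (5/16)·log₂(5/16)]
  = 0.5306 + 0.5000 + 0.2500 + 0.5244
  = 1.8050 bits

I(A;B) = H(A) + H(B) - H(A,B)
  = 0.9544 + 0.9887 - 1.8050
  = 0.1381 bits

Distribution 2 (U, V):
Marginal P(U) (row sums):
  P(U=0) = 7/16 + 0 = 7/16
  P(U=1) = 1/2 + 1/16 = 9/16
Marginal P(V) (column sums):
  P(V=0) = 7/16 + 1/2 = 15/16
  P(V=1) = 0 + 1/16 = 1/16

H(U) = -[(7/16)·log₂(7/16) + (9/16)·log₂(9/16)]
  = 0.5218 + 0.4669
  = 0.9887 bits
H(V) = -[(15/16)·log₂(15/16) + (1/16)·log₂(1/16)]
  = 0.0873 + 0.2500
  = 0.3373 bits
H(U,V) = -[(7/16)·log₂(7/16) + (1/2)·log₂(1/2) + (1/16)·log₂(1/16)]
  = 0.5218 + 0.5000 + 0.2500
  = 1.2718 bits

I(U;V) = H(U) + H(V) - H(U,V)
  = 0.9887 + 0.3373 - 1.2718
  = 0.0542 bits

I(A;B) = 0.1381 bits > I(U;V) = 0.0542 bits, so (A, B) has the higher mutual information (stronger dependence).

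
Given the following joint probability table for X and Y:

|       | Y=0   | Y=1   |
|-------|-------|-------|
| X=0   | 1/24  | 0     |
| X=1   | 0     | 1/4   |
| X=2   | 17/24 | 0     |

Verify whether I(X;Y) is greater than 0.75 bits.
Marginal P(X) (row sums):
  P(X=0) = 1/24 + 0 = 1/24
  P(X=1) = 0 + 1/4 = 1/4
  P(X=2) = 17/24 + 0 = 17/24
Marginal P(Y) (column sums):
  P(Y=0) = 1/24 + 0 + 17/24 = 3/4
  P(Y=1) = 0 + 1/4 + 0 = 1/4

H(X) = -[(1/24)·log₂(1/24) + (1/4)·log₂(1/4) + (17/24)·log₂(17/24)]
  = 0.1910 + 0.5000 + 0.3524
  = 1.0434 bits
H(Y) = -[(3/4)·log₂(3/4) + (1/4)·log₂(1/4)]
  = 0.3113 + 0.5000
  = 0.8113 bits
H(X,Y) = -[(1/24)·log₂(1/24) + (1/4)·log₂(1/4) + (17/24)·log₂(17/24)]
  = 0.1910 + 0.5000 + 0.3524
  = 1.0434 bits

I(X;Y) = H(X) + H(Y) - H(X,Y)
  = 1.0434 + 0.8113 - 1.0434
  = 0.8113 bits

Yes. I(X;Y) = 0.8113 bits, which is > 0.75 bits.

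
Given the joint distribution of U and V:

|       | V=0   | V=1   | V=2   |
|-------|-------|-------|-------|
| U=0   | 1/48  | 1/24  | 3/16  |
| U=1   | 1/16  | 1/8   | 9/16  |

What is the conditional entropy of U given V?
Marginal P(V) (column sums):
  P(V=0) = 1/48 + 1/16 = 1/12
  P(V=1) = 1/24 + 1/8 = 1/6
  P(V=2) = 3/16 + 9/16 = 3/4

H(U|V) = -Σ P(U,V)·log₂ P(U|V), where P(U|V) = P(U,V) / P(V)
  (U=0,V=0): P(U|V) = (1/48)/(1/12) = 1/4;  -(1/48)·log₂(1/4) = 0.0417
  (U=0,V=1): P(U|V) = (1/24)/(1/6) = 1/4;  -(1/24)·log₂(1/4) = 0.0833
  (U=0,V=2): P(U|V) = (3/16)/(3/4) = 1/4;  -(3/16)·log₂(1/4) = 0.3750
  (U=1,V=0): P(U|V) = (1/16)/(1/12) = 3/4;  -(1/16)·log₂(3/4) = 0.0259
  (U=1,V=1): P(U|V) = (1/8)/(1/6) = 3/4;  -(1/8)·log₂(3/4) = 0.0519
  (U=1,V=2): P(U|V) = (9/16)/(3/4) = 3/4;  -(9/16)·log₂(3/4) = 0.2335
H(U|V) = 0.0417 + 0.0833 + 0.3750 + 0.0259 + 0.0519 + 0.2335
  = 0.8113 bits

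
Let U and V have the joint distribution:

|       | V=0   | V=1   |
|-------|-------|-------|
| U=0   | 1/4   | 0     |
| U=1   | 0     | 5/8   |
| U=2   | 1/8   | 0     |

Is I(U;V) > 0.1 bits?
Marginal P(U) (row sums):
  P(U=0) = 1/4 + 0 = 1/4
  P(U=1) = 0 + 5/8 = 5/8
  P(U=2) = 1/8 + 0 = 1/8
Marginal P(V) (column sums):
  P(V=0) = 1/4 + 0 + 1/8 = 3/8
  P(V=1) = 0 + 5/8 + 0 = 5/8

H(U) = -[(1/4)·log₂(1/4) + (5/8)·log₂(5/8) + (1/8)·log₂(1/8)]
  = 0.5000 + 0.4238 + 0.3750
  = 1.2988 bits
H(V) = -[(3/8)·log₂(3/8) + (5/8)·log₂(5/8)]
  = 0.5306 + 0.4238
  = 0.9544 bits
H(U,V) = -[(1/4)·log₂(1/4) + (5/8)·log₂(5/8) + (1/8)·log₂(1/8)]
  = 0.5000 + 0.4238 + 0.3750
  = 1.2988 bits

I(U;V) = H(U) + H(V) - H(U,V)
  = 1.2988 + 0.9544 - 1.2988
  = 0.9544 bits

Yes. I(U;V) = 0.9544 bits, which is > 0.1 bits.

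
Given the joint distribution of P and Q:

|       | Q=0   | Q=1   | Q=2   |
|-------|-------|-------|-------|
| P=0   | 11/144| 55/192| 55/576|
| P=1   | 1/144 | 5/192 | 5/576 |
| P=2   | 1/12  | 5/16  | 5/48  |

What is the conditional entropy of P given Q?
Marginal P(Q) (column sums):
  P(Q=0) = 11/144 + 1/144 + 1/12 = 1/6
  P(Q=1) = 55/192 + 5/192 + 5/16 = 5/8
  P(Q=2) = 55/576 + 5/576 + 5/48 = 5/24

H(P|Q) = -Σ P(P,Q)·log₂ P(P|Q), where P(P|Q) = P(P,Q) / P(Q)
  (P=0,Q=0): P(P|Q) = (11/144)/(1/6) = 11/24;  -(11/144)·log₂(11/24) = 0.0860
  (P=0,Q=1): P(P|Q) = (55/192)/(5/8) = 11/24;  -(55/192)·log₂(11/24) = 0.3224
  (P=0,Q=2): P(P|Q) = (55/576)/(5/24) = 11/24;  -(55/576)·log₂(11/24) = 0.1075
  (P=1,Q=0): P(P|Q) = (1/144)/(1/6) = 1/24;  -(1/144)·log₂(1/24) = 0.0318
  (P=1,Q=1): P(P|Q) = (5/192)/(5/8) = 1/24;  -(5/192)·log₂(1/24) = 0.1194
  (P=1,Q=2): P(P|Q) = (5/576)/(5/24) = 1/24;  -(5/576)·log₂(1/24) = 0.0398
  (P=2,Q=0): P(P|Q) = (1/12)/(1/6) = 1/2;  -(1/12)·log₂(1/2) = 0.0833
  (P=2,Q=1): P(P|Q) = (5/16)/(5/8) = 1/2;  -(5/16)·log₂(1/2) = 0.3125
  (P=2,Q=2): P(P|Q) = (5/48)/(5/24) = 1/2;  -(5/48)·log₂(1/2) = 0.1042
H(P|Q) = 0.0860 + 0.3224 + 0.1075 + 0.0318 + 0.1194 + 0.0398 + 0.0833 + 0.3125 + 0.1042
  = 1.2069 bits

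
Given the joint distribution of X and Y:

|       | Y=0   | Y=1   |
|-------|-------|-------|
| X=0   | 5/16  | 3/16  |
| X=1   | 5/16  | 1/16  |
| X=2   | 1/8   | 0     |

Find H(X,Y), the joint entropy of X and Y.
H(X,Y) = -Σ P(X,Y) log₂ P(X,Y), summed over the non-zero cells:
H(X,Y) = -[(5/16)·log₂(5/16) + (3/16)·log₂(3/16) + (5/16)·log₂(5/16) + (1/16)·log₂(1/16) + (1/8)·log₂(1/8)]
  = 0.5244 + 0.4528 + 0.5244 + 0.2500 + 0.3750
  = 2.1266 bits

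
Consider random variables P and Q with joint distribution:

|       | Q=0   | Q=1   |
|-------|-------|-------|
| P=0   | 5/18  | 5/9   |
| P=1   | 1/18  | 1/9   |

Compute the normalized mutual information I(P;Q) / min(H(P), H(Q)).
Marginal P(P) (row sums):
  P(P=0) = 5/18 + 5/9 = 5/6
  P(P=1) = 1/18 + 1/9 = 1/6
Marginal P(Q) (column sums):
  P(Q=0) = 5/18 + 1/18 = 1/3
  P(Q=1) = 5/9 + 1/9 = 2/3

H(P) = -[(5/6)·log₂(5/6) + (1/6)·log₂(1/6)]
  = 0.2192 + 0.4308
  = 0.6500 bits
H(Q) = -[(1/3)·log₂(1/3) + (2/3)·log₂(2/3)]
  = 0.5283 + 0.3900
  = 0.9183 bits
H(P,Q) = -[(5/18)·log₂(5/18) + (5/9)·log₂(5/9) + (1/18)·log₂(1/18) + (1/9)·log₂(1/9)]
  = 0.5133 + 0.4711 + 0.2317 + 0.3522
  = 1.5683 bits

I(P;Q) = H(P) + H(Q) - H(P,Q)
  = 0.6500 + 0.9183 - 1.5683
  = 0.0000 bits

min(H(P), H(Q)) = min(0.6500, 0.9183) = 0.6500 bits
Normalized MI = 0.0000 / 0.6500 = 0.0000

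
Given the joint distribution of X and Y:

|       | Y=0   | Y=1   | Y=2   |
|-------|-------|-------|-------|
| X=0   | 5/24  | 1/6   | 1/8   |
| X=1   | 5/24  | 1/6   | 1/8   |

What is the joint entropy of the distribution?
H(X,Y) = -Σ P(X,Y) log₂ P(X,Y), summed over the non-zero cells:
H(X,Y) = -[(5/24)·log₂(5/24) + (1/6)·log₂(1/6) + (1/8)·log₂(1/8) + (5/24)·log₂(5/24) + (1/6)·log₂(1/6) + (1/8)·log₂(1/8)]
  = 0.4715 + 0.4308 + 0.3750 + 0.4715 + 0.4308 + 0.3750
  = 2.5546 bits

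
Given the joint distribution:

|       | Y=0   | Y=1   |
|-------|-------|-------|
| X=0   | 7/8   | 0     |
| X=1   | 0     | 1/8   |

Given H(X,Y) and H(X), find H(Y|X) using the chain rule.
From the chain rule: H(X,Y) = H(X) + H(Y|X)
Therefore: H(Y|X) = H(X,Y) - H(X)

H(X,Y) = -[(7/8)·log₂(7/8) + (1/8)·log₂(1/8)]
  = 0.1686 + 0.3750
  = 0.5436 bits
Marginal P(X) (row sums):
  P(X=0) = 7/8 + 0 = 7/8
  P(X=1) = 0 + 1/8 = 1/8
H(X) = -[(7/8)·log₂(7/8) + (1/8)·log₂(1/8)]
  = 0.1686 + 0.3750
  = 0.5436 bits

H(Y|X) = 0.5436 - 0.5436 = 0.0000 bits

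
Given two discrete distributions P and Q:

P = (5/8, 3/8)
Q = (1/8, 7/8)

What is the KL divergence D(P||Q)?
D(P||Q) = Σ P(i) log₂(P(i)/Q(i))
  i=0: (5/8) × log₂((5/8)/(1/8)) = (5/8) × log₂(5) = 1.4512
  i=1: (3/8) × log₂((3/8)/(7/8)) = (3/8) × log₂(3/7) = -0.4584
D(P||Q) = 1.4512 - 0.4584
  = 0.9928 bits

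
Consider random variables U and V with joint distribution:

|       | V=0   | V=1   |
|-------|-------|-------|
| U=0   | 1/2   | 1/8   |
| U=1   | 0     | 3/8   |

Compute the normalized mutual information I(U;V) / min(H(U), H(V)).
Marginal P(U) (row sums):
  P(U=0) = 1/2 + 1/8 = 5/8
  P(U=1) = 0 + 3/8 = 3/8
Marginal P(V) (column sums):
  P(V=0) = 1/2 + 0 = 1/2
  P(V=1) = 1/8 + 3/8 = 1/2

H(U) = -[(5/8)·log₂(5/8) + (3/8)·log₂(3/8)]
  = 0.4238 + 0.5306
  = 0.9544 bits
H(V) = -[(1/2)·log₂(1/2) + (1/2)·log₂(1/2)]
  = 0.5000 + 0.5000
  = 1.0000 bits
H(U,V) = -[(1/2)·log₂(1/2) + (1/8)·log₂(1/8) + (3/8)·log₂(3/8)]
  = 0.5000 + 0.3750 + 0.5306
  = 1.4056 bits

I(U;V) = H(U) + H(V) - H(U,V)
  = 0.9544 + 1.0000 - 1.4056
  = 0.5488 bits

min(H(U), H(V)) = min(0.9544, 1.0000) = 0.9544 bits
Normalized MI = 0.5488 / 0.9544 = 0.5750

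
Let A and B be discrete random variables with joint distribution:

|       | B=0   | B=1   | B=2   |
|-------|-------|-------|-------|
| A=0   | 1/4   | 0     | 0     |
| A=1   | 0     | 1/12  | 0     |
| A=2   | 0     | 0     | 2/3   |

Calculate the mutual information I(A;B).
Marginal P(A) (row sums):
  P(A=0) = 1/4 + 0 + 0 = 1/4
  P(A=1) = 0 + 1/12 + 0 = 1/12
  P(A=2) = 0 + 0 + 2/3 = 2/3
Marginal P(B) (column sums):
  P(B=0) = 1/4 + 0 + 0 = 1/4
  P(B=1) = 0 + 1/12 + 0 = 1/12
  P(B=2) = 0 + 0 + 2/3 = 2/3

H(A) = -[(1/4)·log₂(1/4) + (1/12)·log₂(1/12) + (2/3)·log₂(2/3)]
  = 0.5000 + 0.2987 + 0.3900
  = 1.1887 bits
H(B) = -[(1/4)·log₂(1/4) + (1/12)·log₂(1/12) + (2/3)·log₂(2/3)]
  = 0.5000 + 0.2987 + 0.3900
  = 1.1887 bits
H(A,B) = -[(1/4)·log₂(1/4) + (1/12)·log₂(1/12) + (2/3)·log₂(2/3)]
  = 0.5000 + 0.2987 + 0.3900
  = 1.1887 bits

I(A;B) = H(A) + H(B) - H(A,B)
  = 1.1887 + 1.1887 - 1.1887
  = 1.1887 bits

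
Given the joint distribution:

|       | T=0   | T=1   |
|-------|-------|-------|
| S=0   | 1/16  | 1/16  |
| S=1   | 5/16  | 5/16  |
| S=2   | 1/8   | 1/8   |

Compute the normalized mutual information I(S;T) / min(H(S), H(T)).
Marginal P(S) (row sums):
  P(S=0) = 1/16 + 1/16 = 1/8
  P(S=1) = 5/16 + 5/16 = 5/8
  P(S=2) = 1/8 + 1/8 = 1/4
Marginal P(T) (column sums):
  P(T=0) = 1/16 + 5/16 + 1/8 = 1/2
  P(T=1) = 1/16 + 5/16 + 1/8 = 1/2

H(S) = -[(1/8)·log₂(1/8) + (5/8)·log₂(5/8) + (1/4)·log₂(1/4)]
  = 0.3750 + 0.4238 + 0.5000
  = 1.2988 bits
H(T) = -[(1/2)·log₂(1/2) + (1/2)·log₂(1/2)]
  = 0.5000 + 0.5000
  = 1.0000 bits
H(S,T) = -[(1/16)·log₂(1/16) + (1/16)·log₂(1/16) + (5/16)·log₂(5/16) + (5/16)·log₂(5/16) + (1/8)·log₂(1/8) + (1/8)·log₂(1/8)]
  = 0.2500 + 0.2500 + 0.5244 + 0.5244 + 0.3750 + 0.3750
  = 2.2988 bits

I(S;T) = H(S) + H(T) - H(S,T)
  = 1.2988 + 1.0000 - 2.2988
  = 0.0000 bits

min(H(S), H(T)) = min(1.2988, 1.0000) = 1.0000 bits
Normalized MI = 0.0000 / 1.0000 = 0.0000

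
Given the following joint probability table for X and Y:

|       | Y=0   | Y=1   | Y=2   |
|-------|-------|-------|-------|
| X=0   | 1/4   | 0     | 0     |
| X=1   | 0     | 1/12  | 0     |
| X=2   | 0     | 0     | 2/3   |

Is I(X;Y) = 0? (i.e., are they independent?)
Marginal P(X) (row sums):
  P(X=0) = 1/4 + 0 + 0 = 1/4
  P(X=1) = 0 + 1/12 + 0 = 1/12
  P(X=2) = 0 + 0 + 2/3 = 2/3
Marginal P(Y) (column sums):
  P(Y=0) = 1/4 + 0 + 0 = 1/4
  P(Y=1) = 0 + 1/12 + 0 = 1/12
  P(Y=2) = 0 + 0 + 2/3 = 2/3

X and Y are independent iff P(X=i,Y=j) = P(X=i)·P(Y=j) for every cell.
  P(X=0)·P(Y=0) = 1/4 × 1/4 = 1/16, but P(X=0,Y=0) = 1/4 ✗

No, X and Y are not independent. Quantitatively, I(X;Y) > 0:

H(X) = -[(1/4)·log₂(1/4) + (1/12)·log₂(1/12) + (2/3)·log₂(2/3)]
  = 0.5000 + 0.2987 + 0.3900
  = 1.1887 bits
H(Y) = -[(1/4)·log₂(1/4) + (1/12)·log₂(1/12) + (2/3)·log₂(2/3)]
  = 0.5000 + 0.2987 + 0.3900
  = 1.1887 bits
H(X,Y) = -[(1/4)·log₂(1/4) + (1/12)·log₂(1/12) + (2/3)·log₂(2/3)]
  = 0.5000 + 0.2987 + 0.3900
  = 1.1887 bits
I(X;Y) = H(X) + H(Y) - H(X,Y) = 1.1887 + 1.1887 - 1.1887 = 1.1887 bits > 0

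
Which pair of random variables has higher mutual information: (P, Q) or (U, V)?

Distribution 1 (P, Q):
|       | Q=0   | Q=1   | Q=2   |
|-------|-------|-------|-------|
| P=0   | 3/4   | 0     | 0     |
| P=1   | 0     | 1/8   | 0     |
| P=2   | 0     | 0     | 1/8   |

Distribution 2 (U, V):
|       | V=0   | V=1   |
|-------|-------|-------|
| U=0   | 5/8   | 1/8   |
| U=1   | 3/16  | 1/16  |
Distribution 1 (P, Q):
Marginal P(P) (row sums):
  P(P=0) = 3/4 + 0 + 0 = 3/4
  P(P=1) = 0 + 1/8 + 0 = 1/8
  P(P=2) = 0 + 0 + 1/8 = 1/8
Marginal P(Q) (column sums):
  P(Q=0) = 3/4 + 0 + 0 = 3/4
  P(Q=1) = 0 + 1/8 + 0 = 1/8
  P(Q=2) = 0 + 0 + 1/8 = 1/8

H(P) = -[(3/4)·log₂(3/4) + (1/8)·log₂(1/8) + (1/8)·log₂(1/8)]
  = 0.3113 + 0.3750 + 0.3750
  = 1.0613 bits
H(Q) = -[(3/4)·log₂(3/4) + (1/8)·log₂(1/8) + (1/8)·log₂(1/8)]
  = 0.3113 + 0.3750 + 0.3750
  = 1.0613 bits
H(P,Q) = -[(3/4)·log₂(3/4) + (1/8)·log₂(1/8) + (1/8)·log₂(1/8)]
  = 0.3113 + 0.3750 + 0.3750
  = 1.0613 bits

I(P;Q) = H(P) + H(Q) - H(P,Q)
  = 1.0613 + 1.0613 - 1.0613
  = 1.0613 bits

Distribution 2 (U, V):
Marginal P(U) (row sums):
  P(U=0) = 5/8 + 1/8 = 3/4
  P(U=1) = 3/16 + 1/16 = 1/4
Marginal P(V) (column sums):
  P(V=0) = 5/8 + 3/16 = 13/16
  P(V=1) = 1/8 + 1/16 = 3/16

H(U) = -[(3/4)·log₂(3/4) + (1/4)·log₂(1/4)]
  = 0.3113 + 0.5000
  = 0.8113 bits
H(V) = -[(13/16)·log₂(13/16) + (3/16)·log₂(3/16)]
  = 0.2434 + 0.4528
  = 0.6962 bits
H(U,V) = -[(5/8)·log₂(5/8) + (1/8)·log₂(1/8) + (3/16)·log₂(3/16) + (1/16)·log₂(1/16)]
  = 0.4238 + 0.3750 + 0.4528 + 0.2500
  = 1.5016 bits

I(U;V) = H(U) + H(V) - H(U,V)
  = 0.8113 + 0.6962 - 1.5016
  = 0.0059 bits

I(P;Q) = 1.0613 bits > I(U;V) = 0.0059 bits, so (P, Q) has the higher mutual information (stronger dependence).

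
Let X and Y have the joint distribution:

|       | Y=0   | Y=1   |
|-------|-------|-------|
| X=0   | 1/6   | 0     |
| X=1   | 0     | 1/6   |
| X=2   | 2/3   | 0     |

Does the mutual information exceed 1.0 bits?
Marginal P(X) (row sums):
  P(X=0) = 1/6 + 0 = 1/6
  P(X=1) = 0 + 1/6 = 1/6
  P(X=2) = 2/3 + 0 = 2/3
Marginal P(Y) (column sums):
  P(Y=0) = 1/6 + 0 + 2/3 = 5/6
  P(Y=1) = 0 + 1/6 + 0 = 1/6

H(X) = -[(1/6)·log₂(1/6) + (1/6)·log₂(1/6) + (2/3)·log₂(2/3)]
  = 0.4308 + 0.4308 + 0.3900
  = 1.2516 bits
H(Y) = -[(5/6)·log₂(5/6) + (1/6)·log₂(1/6)]
  = 0.2192 + 0.4308
  = 0.6500 bits
H(X,Y) = -[(1/6)·log₂(1/6) + (1/6)·log₂(1/6) + (2/3)·log₂(2/3)]
  = 0.4308 + 0.4308 + 0.3900
  = 1.2516 bits

I(X;Y) = H(X) + H(Y) - H(X,Y)
  = 1.2516 + 0.6500 - 1.2516
  = 0.6500 bits

No. I(X;Y) = 0.6500 bits, which is ≤ 1.0 bits.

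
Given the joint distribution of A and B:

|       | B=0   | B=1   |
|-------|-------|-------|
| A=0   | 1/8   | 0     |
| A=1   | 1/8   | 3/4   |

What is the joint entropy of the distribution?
H(A,B) = -Σ P(A,B) log₂ P(A,B), summed over the non-zero cells:
H(A,B) = -[(1/8)·log₂(1/8) + (1/8)·log₂(1/8) + (3/4)·log₂(3/4)]
  = 0.3750 + 0.3750 + 0.3113
  = 1.0613 bits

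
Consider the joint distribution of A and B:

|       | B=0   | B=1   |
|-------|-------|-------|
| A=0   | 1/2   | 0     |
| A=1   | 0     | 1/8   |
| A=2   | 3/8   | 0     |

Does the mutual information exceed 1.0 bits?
Marginal P(A) (row sums):
  P(A=0) = 1/2 + 0 = 1/2
  P(A=1) = 0 + 1/8 = 1/8
  P(A=2) = 3/8 + 0 = 3/8
Marginal P(B) (column sums):
  P(B=0) = 1/2 + 0 + 3/8 = 7/8
  P(B=1) = 0 + 1/8 + 0 = 1/8

H(A) = -[(1/2)·log₂(1/2) + (1/8)·log₂(1/8) + (3/8)·log₂(3/8)]
  = 0.5000 + 0.3750 + 0.5306
  = 1.4056 bits
H(B) = -[(7/8)·log₂(7/8) + (1/8)·log₂(1/8)]
  = 0.1686 + 0.3750
  = 0.5436 bits
H(A,B) = -[(1/2)·log₂(1/2) + (1/8)·log₂(1/8) + (3/8)·log₂(3/8)]
  = 0.5000 + 0.3750 + 0.5306
  = 1.4056 bits

I(A;B) = H(A) + H(B) - H(A,B)
  = 1.4056 + 0.5436 - 1.4056
  = 0.5436 bits

No. I(A;B) = 0.5436 bits, which is ≤ 1.0 bits.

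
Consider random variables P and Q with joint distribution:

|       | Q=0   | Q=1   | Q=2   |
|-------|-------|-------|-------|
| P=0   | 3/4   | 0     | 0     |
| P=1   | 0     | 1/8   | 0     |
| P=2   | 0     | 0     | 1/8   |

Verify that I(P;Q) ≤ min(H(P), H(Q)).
Marginal P(P) (row sums):
  P(P=0) = 3/4 + 0 + 0 = 3/4
  P(P=1) = 0 + 1/8 + 0 = 1/8
  P(P=2) = 0 + 0 + 1/8 = 1/8
Marginal P(Q) (column sums):
  P(Q=0) = 3/4 + 0 + 0 = 3/4
  P(Q=1) = 0 + 1/8 + 0 = 1/8
  P(Q=2) = 0 + 0 + 1/8 = 1/8

H(P) = -[(3/4)·log₂(3/4) + (1/8)·log₂(1/8) + (1/8)·log₂(1/8)]
  = 0.3113 + 0.3750 + 0.3750
  = 1.0613 bits
H(Q) = -[(3/4)·log₂(3/4) + (1/8)·log₂(1/8) + (1/8)·log₂(1/8)]
  = 0.3113 + 0.3750 + 0.3750
  = 1.0613 bits
H(P,Q) = -[(3/4)·log₂(3/4) + (1/8)·log₂(1/8) + (1/8)·log₂(1/8)]
  = 0.3113 + 0.3750 + 0.3750
  = 1.0613 bits

I(P;Q) = H(P) + H(Q) - H(P,Q)
  = 1.0613 + 1.0613 - 1.0613
  = 1.0613 bits

min(H(P), H(Q)) = min(1.0613, 1.0613) = 1.0613 bits
Since 1.0613 ≤ 1.0613, the bound is satisfied ✓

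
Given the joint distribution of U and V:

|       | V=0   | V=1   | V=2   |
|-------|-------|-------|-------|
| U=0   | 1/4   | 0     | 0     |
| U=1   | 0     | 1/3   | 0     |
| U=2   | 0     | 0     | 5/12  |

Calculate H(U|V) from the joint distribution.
Marginal P(V) (column sums):
  P(V=0) = 1/4 + 0 + 0 = 1/4
  P(V=1) = 0 + 1/3 + 0 = 1/3
  P(V=2) = 0 + 0 + 5/12 = 5/12

H(U|V) = -Σ P(U,V)·log₂ P(U|V), where P(U|V) = P(U,V) / P(V)
  (cells with P(U,V) = 0 contribute 0)
  (U=0,V=0): P(U|V) = (1/4)/(1/4) = 1;  -(1/4)·log₂(1) = 0.0000
  (U=1,V=1): P(U|V) = (1/3)/(1/3) = 1;  -(1/3)·log₂(1) = 0.0000
  (U=2,V=2): P(U|V) = (5/12)/(5/12) = 1;  -(5/12)·log₂(1) = 0.0000
H(U|V) = 0.0000 + 0.0000 + 0.0000
  = 0.0000 bits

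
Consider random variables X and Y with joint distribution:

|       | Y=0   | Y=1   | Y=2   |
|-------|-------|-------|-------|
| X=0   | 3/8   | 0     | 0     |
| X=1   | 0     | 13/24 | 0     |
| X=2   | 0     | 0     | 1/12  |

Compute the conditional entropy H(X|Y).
Marginal P(Y) (column sums):
  P(Y=0) = 3/8 + 0 + 0 = 3/8
  P(Y=1) = 0 + 13/24 + 0 = 13/24
  P(Y=2) = 0 + 0 + 1/12 = 1/12

H(X|Y) = -Σ P(X,Y)·log₂ P(X|Y), where P(X|Y) = P(X,Y) / P(Y)
  (cells with P(X,Y) = 0 contribute 0)
  (X=0,Y=0): P(X|Y) = (3/8)/(3/8) = 1;  -(3/8)·log₂(1) = 0.0000
  (X=1,Y=1): P(X|Y) = (13/24)/(13/24) = 1;  -(13/24)·log₂(1) = 0.0000
  (X=2,Y=2): P(X|Y) = (1/12)/(1/12) = 1;  -(1/12)·log₂(1) = 0.0000
H(X|Y) = 0.0000 + 0.0000 + 0.0000
  = 0.0000 bits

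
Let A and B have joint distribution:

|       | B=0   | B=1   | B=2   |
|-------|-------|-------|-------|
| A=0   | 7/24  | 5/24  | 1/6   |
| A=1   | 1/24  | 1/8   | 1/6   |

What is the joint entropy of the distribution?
H(A,B) = -Σ P(A,B) log₂ P(A,B), summed over the non-zero cells:
H(A,B) = -[(7/24)·log₂(7/24) + (5/24)·log₂(5/24) + (1/6)·log₂(1/6) + (1/24)·log₂(1/24) + (1/8)·log₂(1/8) + (1/6)·log₂(1/6)]
  = 0.5185 + 0.4715 + 0.4308 + 0.1910 + 0.3750 + 0.4308
  = 2.4176 bits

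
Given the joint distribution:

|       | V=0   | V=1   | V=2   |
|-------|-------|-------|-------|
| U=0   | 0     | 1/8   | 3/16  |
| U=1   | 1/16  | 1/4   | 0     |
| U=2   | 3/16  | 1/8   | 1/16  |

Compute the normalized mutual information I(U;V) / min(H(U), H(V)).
Marginal P(U) (row sums):
  P(U=0) = 0 + 1/8 + 3/16 = 5/16
  P(U=1) = 1/16 + 1/4 + 0 = 5/16
  P(U=2) = 3/16 + 1/8 + 1/16 = 3/8
Marginal P(V) (column sums):
  P(V=0) = 0 + 1/16 + 3/16 = 1/4
  P(V=1) = 1/8 + 1/4 + 1/8 = 1/2
  P(V=2) = 3/16 + 0 + 1/16 = 1/4

H(U) = -[(5/16)·log₂(5/16) + (5/16)·log₂(5/16) + (3/8)·log₂(3/8)]
  = 0.5244 + 0.5244 + 0.5306
  = 1.5794 bits
H(V) = -[(1/4)·log₂(1/4) + (1/2)·log₂(1/2) + (1/4)·log₂(1/4)]
  = 0.5000 + 0.5000 + 0.5000
  = 1.5000 bits
H(U,V) = -[(1/8)·log₂(1/8) + (3/16)·log₂(3/16) + (1/16)·log₂(1/16) + (1/4)·log₂(1/4) + (3/16)·log₂(3/16) + (1/8)·log₂(1/8) + (1/16)·log₂(1/16)]
  = 0.3750 + 0.4528 + 0.2500 + 0.5000 + 0.4528 + 0.3750 + 0.2500
  = 2.6556 bits

I(U;V) = H(U) + H(V) - H(U,V)
  = 1.5794 + 1.5000 - 2.6556
  = 0.4238 bits

min(H(U), H(V)) = min(1.5794, 1.5000) = 1.5000 bits
Normalized MI = 0.4238 / 1.5000 = 0.2825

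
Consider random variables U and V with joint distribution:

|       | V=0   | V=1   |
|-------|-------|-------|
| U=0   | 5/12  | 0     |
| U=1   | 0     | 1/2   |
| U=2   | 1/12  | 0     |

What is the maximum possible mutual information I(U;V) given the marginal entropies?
The upper bound on mutual information is I(U;V) ≤ min(H(U), H(V)).

Marginal P(U) (row sums):
  P(U=0) = 5/12 + 0 = 5/12
  P(U=1) = 0 + 1/2 = 1/2
  P(U=2) = 1/12 + 0 = 1/12
Marginal P(V) (column sums):
  P(V=0) = 5/12 + 0 + 1/12 = 1/2
  P(V=1) = 0 + 1/2 + 0 = 1/2

H(U) = -[(5/12)·log₂(5/12) + (1/2)·log₂(1/2) + (1/12)·log₂(1/12)]
  = 0.5263 + 0.5000 + 0.2987
  = 1.3250 bits
H(V) = -[(1/2)·log₂(1/2) + (1/2)·log₂(1/2)]
  = 0.5000 + 0.5000
  = 1.0000 bits

Maximum possible I(U;V) = min(1.3250, 1.0000) = 1.0000 bits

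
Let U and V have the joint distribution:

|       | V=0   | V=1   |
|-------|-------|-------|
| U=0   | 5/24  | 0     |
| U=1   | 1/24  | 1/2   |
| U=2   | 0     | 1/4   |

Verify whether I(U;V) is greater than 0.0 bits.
Marginal P(U) (row sums):
  P(U=0) = 5/24 + 0 = 5/24
  P(U=1) = 1/24 + 1/2 = 13/24
  P(U=2) = 0 + 1/4 = 1/4
Marginal P(V) (column sums):
  P(V=0) = 5/24 + 1/24 + 0 = 1/4
  P(V=1) = 0 + 1/2 + 1/4 = 3/4

H(U) = -[(5/24)·log₂(5/24) + (13/24)·log₂(13/24) + (1/4)·log₂(1/4)]
  = 0.4715 + 0.4791 + 0.5000
  = 1.4506 bits
H(V) = -[(1/4)·log₂(1/4) + (3/4)·log₂(3/4)]
  = 0.5000 + 0.3113
  = 0.8113 bits
H(U,V) = -[(5/24)·log₂(5/24) + (1/24)·log₂(1/24) + (1/2)·log₂(1/2) + (1/4)·log₂(1/4)]
  = 0.4715 + 0.1910 + 0.5000 + 0.5000
  = 1.6625 bits

I(U;V) = H(U) + H(V) - H(U,V)
  = 1.4506 + 0.8113 - 1.6625
  = 0.5994 bits

Yes. I(U;V) = 0.5994 bits, which is > 0.0 bits.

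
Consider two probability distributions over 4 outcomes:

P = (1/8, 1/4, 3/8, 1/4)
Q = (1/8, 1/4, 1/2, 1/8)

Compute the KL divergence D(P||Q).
D(P||Q) = Σ P(i) log₂(P(i)/Q(i))
  i=0: (1/8) × log₂((1/8)/(1/8)) = (1/8) × log₂(1) = 0.0000
  i=1: (1/4) × log₂((1/4)/(1/4)) = (1/4) × log₂(1) = 0.0000
  i=2: (3/8) × log₂((3/8)/(1/2)) = (3/8) × log₂(3/4) = -0.1556
  i=3: (1/4) × log₂((1/4)/(1/8)) = (1/4) × log₂(2) = 0.2500
D(P||Q) = 0.0000 + 0.0000 - 0.1556 + 0.2500
  = 0.0944 bits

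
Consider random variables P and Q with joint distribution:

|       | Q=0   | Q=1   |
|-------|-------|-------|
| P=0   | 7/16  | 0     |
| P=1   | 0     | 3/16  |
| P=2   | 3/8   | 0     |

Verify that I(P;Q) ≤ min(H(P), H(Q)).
Marginal P(P) (row sums):
  P(P=0) = 7/16 + 0 = 7/16
  P(P=1) = 0 + 3/16 = 3/16
  P(P=2) = 3/8 + 0 = 3/8
Marginal P(Q) (column sums):
  P(Q=0) = 7/16 + 0 + 3/8 = 13/16
  P(Q=1) = 0 + 3/16 + 0 = 3/16

H(P) = -[(7/16)·log₂(7/16) + (3/16)·log₂(3/16) + (3/8)·log₂(3/8)]
  = 0.5218 + 0.4528 + 0.5306
  = 1.5052 bits
H(Q) = -[(13/16)·log₂(13/16) + (3/16)·log₂(3/16)]
  = 0.2434 + 0.4528
  = 0.6962 bits
H(P,Q) = -[(7/16)·log₂(7/16) + (3/16)·log₂(3/16) + (3/8)·log₂(3/8)]
  = 0.5218 + 0.4528 + 0.5306
  = 1.5052 bits

I(P;Q) = H(P) + H(Q) - H(P,Q)
  = 1.5052 + 0.6962 - 1.5052
  = 0.6962 bits

min(H(P), H(Q)) = min(1.5052, 0.6962) = 0.6962 bits
Since 0.6962 ≤ 0.6962, the bound is satisfied ✓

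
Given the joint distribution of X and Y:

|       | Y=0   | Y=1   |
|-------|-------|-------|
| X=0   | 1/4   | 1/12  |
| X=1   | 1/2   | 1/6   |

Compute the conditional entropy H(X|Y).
Marginal P(Y) (column sums):
  P(Y=0) = 1/4 + 1/2 = 3/4
  P(Y=1) = 1/12 + 1/6 = 1/4

H(X|Y) = -Σ P(X,Y)·log₂ P(X|Y), where P(X|Y) = P(X,Y) / P(Y)
  (X=0,Y=0): P(X|Y) = (1/4)/(3/4) = 1/3;  -(1/4)·log₂(1/3) = 0.3962
  (X=0,Y=1): P(X|Y) = (1/12)/(1/4) = 1/3;  -(1/12)·log₂(1/3) = 0.1321
  (X=1,Y=0): P(X|Y) = (1/2)/(3/4) = 2/3;  -(1/2)·log₂(2/3) = 0.2925
  (X=1,Y=1): P(X|Y) = (1/6)/(1/4) = 2/3;  -(1/6)·log₂(2/3) = 0.0975
H(X|Y) = 0.3962 + 0.1321 + 0.2925 + 0.0975
  = 0.9183 bits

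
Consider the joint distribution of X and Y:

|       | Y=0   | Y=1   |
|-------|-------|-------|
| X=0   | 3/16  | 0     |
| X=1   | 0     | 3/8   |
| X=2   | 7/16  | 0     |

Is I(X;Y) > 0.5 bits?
Marginal P(X) (row sums):
  P(X=0) = 3/16 + 0 = 3/16
  P(X=1) = 0 + 3/8 = 3/8
  P(X=2) = 7/16 + 0 = 7/16
Marginal P(Y) (column sums):
  P(Y=0) = 3/16 + 0 + 7/16 = 5/8
  P(Y=1) = 0 + 3/8 + 0 = 3/8

H(X) = -[(3/16)·log₂(3/16) + (3/8)·log₂(3/8) + (7/16)·log₂(7/16)]
  = 0.4528 + 0.5306 + 0.5218
  = 1.5052 bits
H(Y) = -[(5/8)·log₂(5/8) + (3/8)·log₂(3/8)]
  = 0.4238 + 0.5306
  = 0.9544 bits
H(X,Y) = -[(3/16)·log₂(3/16) + (3/8)·log₂(3/8) + (7/16)·log₂(7/16)]
  = 0.4528 + 0.5306 + 0.5218
  = 1.5052 bits

I(X;Y) = H(X) + H(Y) - H(X,Y)
  = 1.5052 + 0.9544 - 1.5052
  = 0.9544 bits

Yes. I(X;Y) = 0.9544 bits, which is > 0.5 bits.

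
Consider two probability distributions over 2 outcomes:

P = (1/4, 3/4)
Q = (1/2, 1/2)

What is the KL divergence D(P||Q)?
D(P||Q) = Σ P(i) log₂(P(i)/Q(i))
  i=0: (1/4) × log₂((1/4)/(1/2)) = (1/4) × log₂(1/2) = -0.2500
  i=1: (3/4) × log₂((3/4)/(1/2)) = (3/4) × log₂(3/2) = 0.4387
D(P||Q) = -0.2500 + 0.4387
  = 0.1887 bits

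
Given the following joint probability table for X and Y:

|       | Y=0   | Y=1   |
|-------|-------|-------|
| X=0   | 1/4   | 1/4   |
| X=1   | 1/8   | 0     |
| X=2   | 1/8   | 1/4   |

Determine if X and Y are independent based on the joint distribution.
Marginal P(X) (row sums):
  P(X=0) = 1/4 + 1/4 = 1/2
  P(X=1) = 1/8 + 0 = 1/8
  P(X=2) = 1/8 + 1/4 = 3/8
Marginal P(Y) (column sums):
  P(Y=0) = 1/4 + 1/8 + 1/8 = 1/2
  P(Y=1) = 1/4 + 0 + 1/4 = 1/2

X and Y are independent iff P(X=i,Y=j) = P(X=i)·P(Y=j) for every cell.
  P(X=1)·P(Y=0) = 1/8 × 1/2 = 1/16, but P(X=1,Y=0) = 1/8 ✗

No, X and Y are not independent. Quantitatively, I(X;Y) > 0:

H(X) = -[(1/2)·log₂(1/2) + (1/8)·log₂(1/8) + (3/8)·log₂(3/8)]
  = 0.5000 + 0.3750 + 0.5306
  = 1.4056 bits
H(Y) = -[(1/2)·log₂(1/2) + (1/2)·log₂(1/2)]
  = 0.5000 + 0.5000
  = 1.0000 bits
H(X,Y) = -[(1/4)·log₂(1/4) + (1/4)·log₂(1/4) + (1/8)·log₂(1/8) + (1/8)·log₂(1/8) + (1/4)·log₂(1/4)]
  = 0.5000 + 0.5000 + 0.3750 + 0.3750 + 0.5000
  = 2.2500 bits
I(X;Y) = H(X) + H(Y) - H(X,Y) = 1.4056 + 1.0000 - 2.2500 = 0.1556 bits > 0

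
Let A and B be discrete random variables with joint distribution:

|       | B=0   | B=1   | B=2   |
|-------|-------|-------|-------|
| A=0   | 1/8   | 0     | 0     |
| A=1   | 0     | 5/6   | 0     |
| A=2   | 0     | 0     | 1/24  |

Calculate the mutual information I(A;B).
Marginal P(A) (row sums):
  P(A=0) = 1/8 + 0 + 0 = 1/8
  P(A=1) = 0 + 5/6 + 0 = 5/6
  P(A=2) = 0 + 0 + 1/24 = 1/24
Marginal P(B) (column sums):
  P(B=0) = 1/8 + 0 + 0 = 1/8
  P(B=1) = 0 + 5/6 + 0 = 5/6
  P(B=2) = 0 + 0 + 1/24 = 1/24

H(A) = -[(1/8)·log₂(1/8) + (5/6)·log₂(5/6) + (1/24)·log₂(1/24)]
  = 0.3750 + 0.2192 + 0.1910
  = 0.7852 bits
H(B) = -[(1/8)·log₂(1/8) + (5/6)·log₂(5/6) + (1/24)·log₂(1/24)]
  = 0.3750 + 0.2192 + 0.1910
  = 0.7852 bits
H(A,B) = -[(1/8)·log₂(1/8) + (5/6)·log₂(5/6) + (1/24)·log₂(1/24)]
  = 0.3750 + 0.2192 + 0.1910
  = 0.7852 bits

I(A;B) = H(A) + H(B) - H(A,B)
  = 0.7852 + 0.7852 - 0.7852
  = 0.7852 bits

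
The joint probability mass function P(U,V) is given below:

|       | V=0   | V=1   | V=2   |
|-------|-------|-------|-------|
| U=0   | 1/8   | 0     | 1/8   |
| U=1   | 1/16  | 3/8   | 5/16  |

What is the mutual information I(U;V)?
Marginal P(U) (row sums):
  P(U=0) = 1/8 + 0 + 1/8 = 1/4
  P(U=1) = 1/16 + 3/8 + 5/16 = 3/4
Marginal P(V) (column sums):
  P(V=0) = 1/8 + 1/16 = 3/16
  P(V=1) = 0 + 3/8 = 3/8
  P(V=2) = 1/8 + 5/16 = 7/16

H(U) = -[(1/4)·log₂(1/4) + (3/4)·log₂(3/4)]
  = 0.5000 + 0.3113
  = 0.8113 bits
H(V) = -[(3/16)·log₂(3/16) + (3/8)·log₂(3/8) + (7/16)·log₂(7/16)]
  = 0.4528 + 0.5306 + 0.5218
  = 1.5052 bits
H(U,V) = -[(1/8)·log₂(1/8) + (1/8)·log₂(1/8) + (1/16)·log₂(1/16) + (3/8)·log₂(3/8) + (5/16)·log₂(5/16)]
  = 0.3750 + 0.3750 + 0.2500 + 0.5306 + 0.5244
  = 2.0550 bits

I(U;V) = H(U) + H(V) - H(U,V)
  = 0.8113 + 1.5052 - 2.0550
  = 0.2615 bits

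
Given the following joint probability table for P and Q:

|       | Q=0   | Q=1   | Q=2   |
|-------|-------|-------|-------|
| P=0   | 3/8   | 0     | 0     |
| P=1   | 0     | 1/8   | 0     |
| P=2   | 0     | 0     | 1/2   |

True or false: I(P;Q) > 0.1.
Marginal P(P) (row sums):
  P(P=0) = 3/8 + 0 + 0 = 3/8
  P(P=1) = 0 + 1/8 + 0 = 1/8
  P(P=2) = 0 + 0 + 1/2 = 1/2
Marginal P(Q) (column sums):
  P(Q=0) = 3/8 + 0 + 0 = 3/8
  P(Q=1) = 0 + 1/8 + 0 = 1/8
  P(Q=2) = 0 + 0 + 1/2 = 1/2

H(P) = -[(3/8)·log₂(3/8) + (1/8)·log₂(1/8) + (1/2)·log₂(1/2)]
  = 0.5306 + 0.3750 + 0.5000
  = 1.4056 bits
H(Q) = -[(3/8)·log₂(3/8) + (1/8)·log₂(1/8) + (1/2)·log₂(1/2)]
  = 0.5306 + 0.3750 + 0.5000
  = 1.4056 bits
H(P,Q) = -[(3/8)·log₂(3/8) + (1/8)·log₂(1/8) + (1/2)·log₂(1/2)]
  = 0.5306 + 0.3750 + 0.5000
  = 1.4056 bits

I(P;Q) = H(P) + H(Q) - H(P,Q)
  = 1.4056 + 1.4056 - 1.4056
  = 1.4056 bits

True. I(P;Q) = 1.4056 bits, which is > 0.1 bits.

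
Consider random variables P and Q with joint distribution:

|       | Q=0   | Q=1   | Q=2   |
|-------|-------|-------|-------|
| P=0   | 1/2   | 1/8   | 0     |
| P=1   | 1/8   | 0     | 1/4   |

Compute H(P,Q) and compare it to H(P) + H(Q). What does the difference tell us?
Marginal P(P) (row sums):
  P(P=0) = 1/2 + 1/8 + 0 = 5/8
  P(P=1) = 1/8 + 0 + 1/4 = 3/8
Marginal P(Q) (column sums):
  P(Q=0) = 1/2 + 1/8 = 5/8
  P(Q=1) = 1/8 + 0 = 1/8
  P(Q=2) = 0 + 1/4 = 1/4

H(P,Q) = -[(1/2)·log₂(1/2) + (1/8)·log₂(1/8) + (1/8)·log₂(1/8) + (1/4)·log₂(1/4)]
  = 0.5000 + 0.3750 + 0.3750 + 0.5000
  = 1.7500 bits
H(P) = -[(5/8)·log₂(5/8) + (3/8)·log₂(3/8)]
  = 0.4238 + 0.5306
  = 0.9544 bits
H(Q) = -[(5/8)·log₂(5/8) + (1/8)·log₂(1/8) + (1/4)·log₂(1/4)]
  = 0.4238 + 0.3750 + 0.5000
  = 1.2988 bits

H(P) + H(Q) = 0.9544 + 1.2988 = 2.2532 bits
Difference: H(P) + H(Q) - H(P,Q) = 2.2532 - 1.7500 = 0.5032 bits = I(P;Q)

The difference is the mutual information; it is positive here, so P and Q are dependent (knowing one reduces uncertainty about the other by 0.5032 bits).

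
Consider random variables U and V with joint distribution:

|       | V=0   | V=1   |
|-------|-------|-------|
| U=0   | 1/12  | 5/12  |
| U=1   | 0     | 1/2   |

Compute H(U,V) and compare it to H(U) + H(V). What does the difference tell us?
Marginal P(U) (row sums):
  P(U=0) = 1/12 + 5/12 = 1/2
  P(U=1) = 0 + 1/2 = 1/2
Marginal P(V) (column sums):
  P(V=0) = 1/12 + 0 = 1/12
  P(V=1) = 5/12 + 1/2 = 11/12

H(U,V) = -[(1/12)·log₂(1/12) + (5/12)·log₂(5/12) + (1/2)·log₂(1/2)]
  = 0.2987 + 0.5263 + 0.5000
  = 1.3250 bits
H(U) = -[(1/2)·log₂(1/2) + (1/2)·log₂(1/2)]
  = 0.5000 + 0.5000
  = 1.0000 bits
H(V) = -[(1/12)·log₂(1/12) + (11/12)·log₂(11/12)]
  = 0.2987 + 0.1151
  = 0.4138 bits

H(U) + H(V) = 1.0000 + 0.4138 = 1.4138 bits
Difference: H(U) + H(V) - H(U,V) = 1.4138 - 1.3250 = 0.0888 bits = I(U;V)

The difference is the mutual information; it is positive here, so U and V are dependent (knowing one reduces uncertainty about the other by 0.0888 bits).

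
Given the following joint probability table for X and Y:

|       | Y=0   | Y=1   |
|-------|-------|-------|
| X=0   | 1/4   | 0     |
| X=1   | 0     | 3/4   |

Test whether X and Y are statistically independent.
Marginal P(X) (row sums):
  P(X=0) = 1/4 + 0 = 1/4
  P(X=1) = 0 + 3/4 = 3/4
Marginal P(Y) (column sums):
  P(Y=0) = 1/4 + 0 = 1/4
  P(Y=1) = 0 + 3/4 = 3/4

X and Y are independent iff P(X=i,Y=j) = P(X=i)·P(Y=j) for every cell.
  P(X=0)·P(Y=0) = 1/4 × 1/4 = 1/16, but P(X=0,Y=0) = 1/4 ✗

No, X and Y are not independent. Quantitatively, I(X;Y) > 0:

H(X) = -[(1/4)·log₂(1/4) + (3/4)·log₂(3/4)]
  = 0.5000 + 0.3113
  = 0.8113 bits
H(Y) = -[(1/4)·log₂(1/4) + (3/4)·log₂(3/4)]
  = 0.5000 + 0.3113
  = 0.8113 bits
H(X,Y) = -[(1/4)·log₂(1/4) + (3/4)·log₂(3/4)]
  = 0.5000 + 0.3113
  = 0.8113 bits
I(X;Y) = H(X) + H(Y) - H(X,Y) = 0.8113 + 0.8113 - 0.8113 = 0.8113 bits > 0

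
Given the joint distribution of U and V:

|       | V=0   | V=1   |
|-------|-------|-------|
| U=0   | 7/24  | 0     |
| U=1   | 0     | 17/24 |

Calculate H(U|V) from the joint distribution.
Marginal P(V) (column sums):
  P(V=0) = 7/24 + 0 = 7/24
  P(V=1) = 0 + 17/24 = 17/24

H(U|V) = -Σ P(U,V)·log₂ P(U|V), where P(U|V) = P(U,V) / P(V)
  (cells with P(U,V) = 0 contribute 0)
  (U=0,V=0): P(U|V) = (7/24)/(7/24) = 1;  -(7/24)·log₂(1) = 0.0000
  (U=1,V=1): P(U|V) = (17/24)/(17/24) = 1;  -(17/24)·log₂(1) = 0.0000
H(U|V) = 0.0000 + 0.0000
  = 0.0000 bits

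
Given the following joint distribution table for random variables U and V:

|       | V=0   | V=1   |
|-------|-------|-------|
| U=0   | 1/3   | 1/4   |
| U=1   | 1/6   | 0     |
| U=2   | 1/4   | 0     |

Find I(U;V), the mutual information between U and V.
Marginal P(U) (row sums):
  P(U=0) = 1/3 + 1/4 = 7/12
  P(U=1) = 1/6 + 0 = 1/6
  P(U=2) = 1/4 + 0 = 1/4
Marginal P(V) (column sums):
  P(V=0) = 1/3 + 1/6 + 1/4 = 3/4
  P(V=1) = 1/4 + 0 + 0 = 1/4

H(U) = -[(7/12)·log₂(7/12) + (1/6)·log₂(1/6) + (1/4)·log₂(1/4)]
  = 0.4536 + 0.4308 + 0.5000
  = 1.3844 bits
H(V) = -[(3/4)·log₂(3/4) + (1/4)·log₂(1/4)]
  = 0.3113 + 0.5000
  = 0.8113 bits
H(U,V) = -[(1/3)·log₂(1/3) + (1/4)·log₂(1/4) + (1/6)·log₂(1/6) + (1/4)·log₂(1/4)]
  = 0.5283 + 0.5000 + 0.4308 + 0.5000
  = 1.9591 bits

I(U;V) = H(U) + H(V) - H(U,V)
  = 1.3844 + 0.8113 - 1.9591
  = 0.2366 bits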